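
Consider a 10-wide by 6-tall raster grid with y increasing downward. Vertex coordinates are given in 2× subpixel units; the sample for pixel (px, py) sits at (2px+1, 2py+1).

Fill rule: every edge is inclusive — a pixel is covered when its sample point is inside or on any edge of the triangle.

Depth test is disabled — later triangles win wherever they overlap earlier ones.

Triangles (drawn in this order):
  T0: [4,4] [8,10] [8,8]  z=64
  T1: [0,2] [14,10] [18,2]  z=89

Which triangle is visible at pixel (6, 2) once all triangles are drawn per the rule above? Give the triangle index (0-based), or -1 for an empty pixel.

T0:
  2·area = 8  (B↔C swapped to make it positive)
  edge (4, 4)→(8, 8): d=(4,4) inclusive
  edge (8, 8)→(8, 10): d=(0,2) inclusive
  edge (8, 10)→(4, 4): d=(-4,-6) inclusive
    (0,0)@(1, 1): e=[0,14,-6] → ·  [on edge]
    (1,1)@(3, 3): e=[0,10,-2] → ·  [on edge]
    (2,2)@(5, 5): e=[0,6,2] → █  [on edge]
    (3,2)@(7, 5): e=[-8,2,14] → ·
    (2,3)@(5, 7): e=[8,6,-6] → ·
    (3,3)@(7, 7): e=[0,2,6] → █  [on edge]
    (4,3)@(9, 7): e=[-8,-2,18] → ·
    (3,4)@(7, 9): e=[8,2,-2] → ·
    (4,4)@(9, 9): e=[0,-2,10] → ·  [on edge]
    (5,5)@(11, 11): e=[0,-6,14] → ·  [on edge]
  covered (2 px):
    · · · · · · · · · ·
    · · · · · · · · · ·
    · · █ · · · · · · ·
    · · · █ · · · · · ·
    · · · · · · · · · ·
    · · · · · · · · · ·
T1:
  2·area = 144  (B↔C swapped to make it positive)
  edge (0, 2)→(18, 2): d=(18,0) inclusive
  edge (18, 2)→(14, 10): d=(-4,8) inclusive
  edge (14, 10)→(0, 2): d=(-14,-8) inclusive
    (1,1)@(3, 3): e=[18,116,10] → █
    (2,1)@(5, 3): e=[18,100,26] → █
    (3,1)@(7, 3): e=[18,84,42] → █
    (4,1)@(9, 3): e=[18,68,58] → █
    (5,1)@(11, 3): e=[18,52,74] → █
    (6,1)@(13, 3): e=[18,36,90] → █
    (7,1)@(15, 3): e=[18,20,106] → █
    (8,1)@(17, 3): e=[18,4,122] → █
    (9,1)@(19, 3): e=[18,-12,138] → ·
    (1,2)@(3, 5): e=[54,108,-18] → ·
    (2,2)@(5, 5): e=[54,92,-2] → ·
    (3,2)@(7, 5): e=[54,76,14] → █
  covered (18 px):
    · · · · · · · · · ·
    · █ █ █ █ █ █ █ █ ·
    · · · █ █ █ █ █ · ·
    · · · · █ █ █ █ · ·
    · · · · · · █ · · ·
    · · · · · · · · · ·

Z-buffer (winner per pixel, '.' = empty):
  . . . . . . . . . .
  . 1 1 1 1 1 1 1 1 .
  . . 0 1 1 1 1 1 . .
  . . . 0 1 1 1 1 . .
  . . . . . . 1 . . .
  . . . . . . . . . .

Final: 1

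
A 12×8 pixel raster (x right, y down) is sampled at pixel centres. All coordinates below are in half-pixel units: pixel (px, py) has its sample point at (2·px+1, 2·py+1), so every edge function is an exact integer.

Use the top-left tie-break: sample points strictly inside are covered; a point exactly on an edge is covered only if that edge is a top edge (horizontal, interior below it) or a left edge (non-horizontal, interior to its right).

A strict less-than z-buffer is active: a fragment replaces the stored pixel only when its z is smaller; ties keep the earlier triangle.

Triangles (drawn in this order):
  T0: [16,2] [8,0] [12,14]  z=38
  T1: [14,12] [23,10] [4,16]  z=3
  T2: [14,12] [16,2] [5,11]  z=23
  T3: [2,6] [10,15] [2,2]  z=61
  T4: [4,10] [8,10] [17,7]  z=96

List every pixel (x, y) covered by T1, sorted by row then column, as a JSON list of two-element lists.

T0:
  2·area = 104  (B↔C swapped to make it positive)
  edge (16, 2)→(12, 14): d=(-4,12) right/bottom  bias=-1
  edge (12, 14)→(8, 0): d=(-4,-14) top-left  bias=+0
  edge (8, 0)→(16, 2): d=(8,2) right/bottom  bias=-1
    (4,0)@(9, 1): e=[88,10,6] → #
    (5,0)@(11, 1): e=[64,38,2] → #
    (6,0)@(13, 1): e=[40,66,-2] → ·
    (4,1)@(9, 3): e=[80,2,22] → #
    (6,1)@(13, 3): e=[32,58,14] → #
    (7,1)@(15, 3): e=[8,86,10] → #
    (8,1)@(17, 3): e=[-16,114,6] → ·
    (4,2)@(9, 5): e=[72,-6,38] → ·
    (5,2)@(11, 5): e=[48,22,34] → #
    (7,2)@(15, 5): e=[0,78,26] → ·  [on edge]
    (5,3)@(11, 7): e=[40,14,50] → #
    (7,3)@(15, 7): e=[-8,70,42] → ·
    (6,5)@(13, 11): e=[0,26,78] → ·  [on edge]
  covered (12 px):
    · · · · # # · · · · · ·
    · · · · # # # # · · · ·
    · · · · · # # · · · · ·
    · · · · · # # · · · · ·
    · · · · · # # · · · · ·
    · · · · · · · · · · · ·
    · · · · · · · · · · · ·
    · · · · · · · · · · · ·
T1:
  2·area = 16
  edge (14, 12)→(23, 10): d=(9,-2) top-left  bias=+0
  edge (23, 10)→(4, 16): d=(-19,6) right/bottom  bias=-1
  edge (4, 16)→(14, 12): d=(10,-4) top-left  bias=+0
    (9,5)@(19, 11): e=[1,5,10] → #
    (10,5)@(21, 11): e=[5,-7,18] → ·
    (6,6)@(13, 13): e=[7,3,6] → #
    (7,6)@(15, 13): e=[11,-9,14] → ·
    (9,6)@(19, 13): e=[19,-33,30] → ·
    (3,7)@(7, 15): e=[13,1,2] → #
    (4,7)@(9, 15): e=[17,-11,10] → ·
    (6,7)@(13, 15): e=[25,-35,26] → ·
  covered (3 px):
    · · · · · · · · · · · ·
    · · · · · · · · · · · ·
    · · · · · · · · · · · ·
    · · · · · · · · · · · ·
    · · · · · · · · · · · ·
    · · · · · · · · · # · ·
    · · · · · · # · · · · ·
    · · · # · · · · · · · ·
T2:
  2·area = 92  (B↔C swapped to make it positive)
  edge (14, 12)→(5, 11): d=(-9,-1) top-left  bias=+0
  edge (5, 11)→(16, 2): d=(11,-9) top-left  bias=+0
  edge (16, 2)→(14, 12): d=(-2,10) right/bottom  bias=-1
    (7,1)@(15, 3): e=[82,2,8] → #
    (8,1)@(17, 3): e=[84,20,-12] → ·
    (6,2)@(13, 5): e=[62,6,24] → #
    (8,2)@(17, 5): e=[66,42,-16] → ·
    (5,3)@(11, 7): e=[42,10,40] → #
    (7,3)@(15, 7): e=[46,46,0] → ·  [on edge]
    (4,4)@(9, 9): e=[22,14,56] → #
    (7,4)@(15, 9): e=[28,68,-4] → ·
    (2,5)@(5, 11): e=[0,0,92] → #  [on edge]
    (3,5)@(7, 11): e=[2,18,72] → #
    (7,5)@(15, 11): e=[10,90,-8] → ·
    (2,6)@(5, 13): e=[-18,22,88] → ·
    (11,6)@(23, 13): e=[0,184,-92] → ·  [on edge]
  covered (13 px):
    · · · · · · · · · · · ·
    · · · · · · · # · · · ·
    · · · · · · # # · · · ·
    · · · · · # # · · · · ·
    · · · · # # # · · · · ·
    · · # # # # # · · · · ·
    · · · · · · · · · · · ·
    · · · · · · · · · · · ·
T3:
  2·area = 32  (B↔C swapped to make it positive)
  edge (2, 6)→(2, 2): d=(0,-4) top-left  bias=+0
  edge (2, 2)→(10, 15): d=(8,13) right/bottom  bias=-1
  edge (10, 15)→(2, 6): d=(-8,-9) top-left  bias=+0
    (1,2)@(3, 5): e=[4,11,17] → #
    (2,2)@(5, 5): e=[12,-15,35] → ·
    (1,3)@(3, 7): e=[4,27,1] → #
    (2,3)@(5, 7): e=[12,1,19] → #
    (3,3)@(7, 7): e=[20,-25,37] → ·
    (1,4)@(3, 9): e=[4,43,-15] → ·
    (2,4)@(5, 9): e=[12,17,3] → #
    (3,4)@(7, 9): e=[20,-9,21] → ·
    (2,5)@(5, 11): e=[12,33,-13] → ·
    (3,5)@(7, 11): e=[20,7,5] → #
    (4,5)@(9, 11): e=[28,-19,23] → ·
    (3,6)@(7, 13): e=[20,23,-11] → ·
  covered (5 px):
    · · · · · · · · · · · ·
    · · · · · · · · · · · ·
    · # · · · · · · · · · ·
    · # # · · · · · · · · ·
    · · # · · · · · · · · ·
    · · · # · · · · · · · ·
    · · · · · · · · · · · ·
    · · · · · · · · · · · ·
T4:
  2·area = 12  (B↔C swapped to make it positive)
  edge (4, 10)→(17, 7): d=(13,-3) top-left  bias=+0
  edge (17, 7)→(8, 10): d=(-9,3) right/bottom  bias=-1
  edge (8, 10)→(4, 10): d=(-4,0) right/bottom  bias=-1
    (11,2)@(23, 5): e=[-8,0,20] → ·  [on edge]
    (8,3)@(17, 7): e=[0,0,12] → ·  [on edge]
    (4,4)@(9, 9): e=[2,6,4] → #
    (5,4)@(11, 9): e=[8,0,4] → ·  [on edge]
    (2,5)@(5, 11): e=[16,0,-4] → ·  [on edge]
    (4,5)@(9, 11): e=[28,-12,-4] → ·
  covered (1 px):
    · · · · · · · · · · · ·
    · · · · · · · · · · · ·
    · · · · · · · · · · · ·
    · · · · · · · · · · · ·
    · · · · # · · · · · · ·
    · · · · · · · · · · · ·
    · · · · · · · · · · · ·
    · · · · · · · · · · · ·

Answer: [[9,5],[6,6],[3,7]]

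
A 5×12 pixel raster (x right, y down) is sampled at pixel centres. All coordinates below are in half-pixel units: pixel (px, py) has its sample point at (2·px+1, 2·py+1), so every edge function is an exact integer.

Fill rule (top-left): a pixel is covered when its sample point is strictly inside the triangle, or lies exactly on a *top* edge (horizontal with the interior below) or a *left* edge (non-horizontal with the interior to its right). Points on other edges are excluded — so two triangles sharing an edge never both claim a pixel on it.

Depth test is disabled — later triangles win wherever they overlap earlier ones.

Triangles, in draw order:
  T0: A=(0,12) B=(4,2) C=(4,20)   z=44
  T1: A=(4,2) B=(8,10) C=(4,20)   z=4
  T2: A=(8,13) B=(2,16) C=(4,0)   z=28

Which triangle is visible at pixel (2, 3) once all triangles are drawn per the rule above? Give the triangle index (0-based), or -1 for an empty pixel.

T0:
  2·area = 72
  edge (0, 12)→(4, 2): d=(4,-10) top-left  bias=+0
  edge (4, 2)→(4, 20): d=(0,18) right/bottom  bias=-1
  edge (4, 20)→(0, 12): d=(-4,-8) top-left  bias=+0
    (1,2)@(3, 5): e=[2,18,52] → █
    (2,2)@(5, 5): e=[22,-18,68] → ·
    (1,3)@(3, 7): e=[10,18,44] → █
    (2,3)@(5, 7): e=[30,-18,60] → ·
    (1,4)@(3, 9): e=[18,18,36] → █
    (2,4)@(5, 9): e=[38,-18,52] → ·
    (0,5)@(1, 11): e=[6,54,12] → █
    (2,5)@(5, 11): e=[46,-18,44] → ·
    (0,6)@(1, 13): e=[14,54,4] → █
    (2,6)@(5, 13): e=[54,-18,36] → ·
    (0,7)@(1, 15): e=[22,54,-4] → ·
    (1,7)@(3, 15): e=[42,18,12] → █
  covered (9 px):
    · · · · ·
    · · · · ·
    · █ · · ·
    · █ · · ·
    · █ · · ·
    █ █ · · ·
    █ █ · · ·
    · █ · · ·
    · █ · · ·
    · · · · ·
    · · · · ·
    · · · · ·
T1:
  2·area = 72
  edge (4, 2)→(8, 10): d=(4,8) right/bottom  bias=-1
  edge (8, 10)→(4, 20): d=(-4,10) right/bottom  bias=-1
  edge (4, 20)→(4, 2): d=(0,-18) top-left  bias=+0
    (2,2)@(5, 5): e=[4,50,18] → █
    (3,2)@(7, 5): e=[-12,30,54] → ·
    (2,3)@(5, 7): e=[12,42,18] → █
    (3,3)@(7, 7): e=[-4,22,54] → ·
    (2,4)@(5, 9): e=[20,34,18] → █
    (3,4)@(7, 9): e=[4,14,54] → █
    (4,4)@(9, 9): e=[-12,-6,90] → ·
    (2,5)@(5, 11): e=[28,26,18] → █
    (4,5)@(9, 11): e=[-4,-14,90] → ·
    (2,6)@(5, 13): e=[36,18,18] → █
    (3,6)@(7, 13): e=[20,-2,54] → ·
    (2,7)@(5, 15): e=[44,10,18] → █
  covered (9 px):
    · · · · ·
    · · · · ·
    · · █ · ·
    · · █ · ·
    · · █ █ ·
    · · █ █ ·
    · · █ · ·
    · · █ · ·
    · · █ · ·
    · · · · ·
    · · · · ·
    · · · · ·
T2:
  2·area = 90
  edge (8, 13)→(2, 16): d=(-6,3) right/bottom  bias=-1
  edge (2, 16)→(4, 0): d=(2,-16) top-left  bias=+0
  edge (4, 0)→(8, 13): d=(4,13) right/bottom  bias=-1
    (2,2)@(5, 5): e=[57,26,7] → █
    (3,2)@(7, 5): e=[51,58,-19] → ·
    (2,3)@(5, 7): e=[45,30,15] → █
    (3,3)@(7, 7): e=[39,62,-11] → ·
    (1,4)@(3, 9): e=[39,2,49] → █
    (3,4)@(7, 9): e=[27,66,-3] → ·
    (1,5)@(3, 11): e=[27,6,57] → █
    (3,5)@(7, 11): e=[15,70,5] → █
    (4,5)@(9, 11): e=[9,102,-21] → ·
    (1,6)@(3, 13): e=[15,10,65] → █
    (4,6)@(9, 13): e=[-3,106,-13] → ·
    (1,7)@(3, 15): e=[3,14,73] → █
  covered (11 px):
    · · · · ·
    · · · · ·
    · · █ · ·
    · · █ · ·
    · █ █ · ·
    · █ █ █ ·
    · █ █ █ ·
    · █ · · ·
    · · · · ·
    · · · · ·
    · · · · ·
    · · · · ·

Z-buffer (winner per pixel, '.' = empty):
  . . . . .
  . . . . .
  . 0 2 . .
  . 0 2 . .
  . 2 2 1 .
  0 2 2 2 .
  0 2 2 2 .
  . 2 1 . .
  . 0 1 . .
  . . . . .
  . . . . .
  . . . . .

Final: 2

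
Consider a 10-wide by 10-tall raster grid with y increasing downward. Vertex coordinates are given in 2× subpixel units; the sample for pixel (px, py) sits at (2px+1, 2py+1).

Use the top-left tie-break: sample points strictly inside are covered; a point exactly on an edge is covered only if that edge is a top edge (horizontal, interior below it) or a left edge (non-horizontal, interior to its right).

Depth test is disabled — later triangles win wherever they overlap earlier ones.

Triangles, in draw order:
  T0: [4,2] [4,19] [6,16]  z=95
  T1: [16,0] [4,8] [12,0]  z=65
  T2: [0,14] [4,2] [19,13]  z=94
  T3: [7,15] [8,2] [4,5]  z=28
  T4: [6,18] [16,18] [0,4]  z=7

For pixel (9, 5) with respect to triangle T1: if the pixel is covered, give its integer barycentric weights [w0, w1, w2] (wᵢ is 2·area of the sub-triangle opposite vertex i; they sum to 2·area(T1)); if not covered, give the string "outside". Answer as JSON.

T0:
  2·area = 34  (B↔C swapped to make it positive)
  edge (4, 2)→(6, 16): d=(2,14) right/bottom  bias=-1
  edge (6, 16)→(4, 19): d=(-2,3) right/bottom  bias=-1
  edge (4, 19)→(4, 2): d=(0,-17) top-left  bias=+0
    (2,4)@(5, 9): e=[0,17,17] → ·  [on edge]
    (2,5)@(5, 11): e=[4,13,17] → █
    (3,5)@(7, 11): e=[-24,7,51] → ·
    (2,6)@(5, 13): e=[8,9,17] → █
    (3,6)@(7, 13): e=[-20,3,51] → ·
    (2,7)@(5, 15): e=[12,5,17] → █
    (3,7)@(7, 15): e=[-16,-1,51] → ·
    (2,8)@(5, 17): e=[16,1,17] → █
    (3,8)@(7, 17): e=[-12,-5,51] → ·
    (2,9)@(5, 19): e=[20,-3,17] → ·
  covered (4 px):
    · · · · · · · · · ·
    · · · · · · · · · ·
    · · · · · · · · · ·
    · · · · · · · · · ·
    · · · · · · · · · ·
    · · █ · · · · · · ·
    · · █ · · · · · · ·
    · · █ · · · · · · ·
    · · █ · · · · · · ·
    · · · · · · · · · ·
T1:
  2·area = 32
  edge (16, 0)→(4, 8): d=(-12,8) right/bottom  bias=-1
  edge (4, 8)→(12, 0): d=(8,-8) top-left  bias=+0
  edge (12, 0)→(16, 0): d=(4,0) top-left  bias=+0
    (5,0)@(11, 1): e=[28,0,4] → █  [on edge]
    (6,0)@(13, 1): e=[12,16,4] → █
    (7,0)@(15, 1): e=[-4,32,4] → ·
    (4,1)@(9, 3): e=[20,0,12] → █  [on edge]
    (6,1)@(13, 3): e=[-12,32,12] → ·
    (3,2)@(7, 5): e=[12,0,20] → █  [on edge]
    (4,2)@(9, 5): e=[-4,16,20] → ·
    (5,2)@(11, 5): e=[-20,32,20] → ·
    (2,3)@(5, 7): e=[4,0,28] → █  [on edge]
    (3,3)@(7, 7): e=[-12,16,28] → ·
    (1,4)@(3, 9): e=[-4,0,36] → ·  [on edge]
    (2,4)@(5, 9): e=[-20,16,36] → ·
    (0,5)@(1, 11): e=[-12,0,44] → ·  [on edge]
  covered (6 px):
    · · · · · █ █ · · ·
    · · · · █ █ · · · ·
    · · · █ · · · · · ·
    · · █ · · · · · · ·
    · · · · · · · · · ·
    · · · · · · · · · ·
    · · · · · · · · · ·
    · · · · · · · · · ·
    · · · · · · · · · ·
    · · · · · · · · · ·
T2:
  2·area = 224
  edge (0, 14)→(4, 2): d=(4,-12) top-left  bias=+0
  edge (4, 2)→(19, 13): d=(15,11) right/bottom  bias=-1
  edge (19, 13)→(0, 14): d=(-19,1) right/bottom  bias=-1
    (2,1)@(5, 3): e=[16,4,204] → █
    (3,1)@(7, 3): e=[40,-18,202] → ·
    (1,2)@(3, 5): e=[0,56,168] → █  [on edge]
    (3,2)@(7, 5): e=[48,12,164] → █
    (4,2)@(9, 5): e=[72,-10,162] → ·
    (1,3)@(3, 7): e=[8,86,130] → █
    (4,3)@(9, 7): e=[80,20,124] → █
    (5,3)@(11, 7): e=[104,-2,122] → ·
    (1,4)@(3, 9): e=[16,116,92] → █
    (5,4)@(11, 9): e=[112,28,84] → █
    (6,4)@(13, 9): e=[136,6,82] → █
    (7,4)@(15, 9): e=[160,-16,80] → ·
    (0,5)@(1, 11): e=[0,168,56] → █  [on edge]
    (9,6)@(19, 13): e=[224,0,0] → ·  [on edge]
  covered (31 px):
    · · · · · · · · · ·
    · · █ · · · · · · ·
    · █ █ █ · · · · · ·
    · █ █ █ █ · · · · ·
    · █ █ █ █ █ █ · · ·
    █ █ █ █ █ █ █ █ · ·
    █ █ █ █ █ █ █ █ █ ·
    · · · · · · · · · ·
    · · · · · · · · · ·
    · · · · · · · · · ·
T3:
  2·area = 49  (B↔C swapped to make it positive)
  edge (7, 15)→(4, 5): d=(-3,-10) top-left  bias=+0
  edge (4, 5)→(8, 2): d=(4,-3) top-left  bias=+0
  edge (8, 2)→(7, 15): d=(-1,13) right/bottom  bias=-1
    (3,1)@(7, 3): e=[36,1,12] → █
    (4,1)@(9, 3): e=[56,7,-14] → ·
    (2,2)@(5, 5): e=[10,3,36] → █
    (4,2)@(9, 5): e=[50,15,-16] → ·
    (2,3)@(5, 7): e=[4,11,34] → █
    (4,3)@(9, 7): e=[44,23,-18] → ·
    (2,4)@(5, 9): e=[-2,19,32] → ·
    (3,4)@(7, 9): e=[18,25,6] → █
    (4,4)@(9, 9): e=[38,31,-20] → ·
    (3,5)@(7, 11): e=[12,33,4] → █
    (4,5)@(9, 11): e=[32,39,-22] → ·
    (3,6)@(7, 13): e=[6,41,2] → █
    (3,7)@(7, 15): e=[0,49,0] → ·  [on edge]
  covered (8 px):
    · · · · · · · · · ·
    · · · █ · · · · · ·
    · · █ █ · · · · · ·
    · · █ █ · · · · · ·
    · · · █ · · · · · ·
    · · · █ · · · · · ·
    · · · █ · · · · · ·
    · · · · · · · · · ·
    · · · · · · · · · ·
    · · · · · · · · · ·
T4:
  2·area = 140  (B↔C swapped to make it positive)
  edge (6, 18)→(0, 4): d=(-6,-14) top-left  bias=+0
  edge (0, 4)→(16, 18): d=(16,14) right/bottom  bias=-1
  edge (16, 18)→(6, 18): d=(-10,0) right/bottom  bias=-1
    (0,2)@(1, 5): e=[8,2,130] → █
    (1,2)@(3, 5): e=[36,-26,130] → ·
    (0,3)@(1, 7): e=[-4,34,110] → ·
    (1,3)@(3, 7): e=[24,6,110] → █
    (2,3)@(5, 7): e=[52,-22,110] → ·
    (1,4)@(3, 9): e=[12,38,90] → █
    (2,4)@(5, 9): e=[40,10,90] → █
    (3,4)@(7, 9): e=[68,-18,90] → ·
    (1,5)@(3, 11): e=[0,70,70] → █  [on edge]
    (3,5)@(7, 11): e=[56,14,70] → █
    (4,5)@(9, 11): e=[84,-14,70] → ·
    (1,6)@(3, 13): e=[-12,102,50] → ·
  covered (18 px):
    · · · · · · · · · ·
    · · · · · · · · · ·
    █ · · · · · · · · ·
    · █ · · · · · · · ·
    · █ █ · · · · · · ·
    · █ █ █ · · · · · ·
    · · █ █ █ · · · · ·
    · · █ █ █ █ · · · ·
    · · · █ █ █ █ · · ·
    · · · · · · · · · ·

Result: "outside"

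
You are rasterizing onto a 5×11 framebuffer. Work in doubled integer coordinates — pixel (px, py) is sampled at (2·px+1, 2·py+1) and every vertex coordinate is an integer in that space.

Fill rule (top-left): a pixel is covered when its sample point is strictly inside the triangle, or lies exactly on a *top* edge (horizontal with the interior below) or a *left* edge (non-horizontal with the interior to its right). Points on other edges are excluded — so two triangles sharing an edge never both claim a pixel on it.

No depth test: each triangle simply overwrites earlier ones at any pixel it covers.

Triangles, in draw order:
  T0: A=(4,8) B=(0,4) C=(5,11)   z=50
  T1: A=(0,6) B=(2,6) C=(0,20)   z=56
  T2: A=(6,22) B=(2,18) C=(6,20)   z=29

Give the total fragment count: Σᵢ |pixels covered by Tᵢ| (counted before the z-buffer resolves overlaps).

T0:
  2·area = 8  (B↔C swapped to make it positive)
  edge (4, 8)→(5, 11): d=(1,3) right/bottom  bias=-1
  edge (5, 11)→(0, 4): d=(-5,-7) top-left  bias=+0
  edge (0, 4)→(4, 8): d=(4,4) right/bottom  bias=-1
    (0,2)@(1, 5): e=[6,2,0] → .  [on edge]
    (1,2)@(3, 5): e=[0,16,-8] → .  [on edge]
    (1,3)@(3, 7): e=[2,6,0] → .  [on edge]
    (2,4)@(5, 9): e=[-2,10,0] → .  [on edge]
    (2,5)@(5, 11): e=[0,0,8] → .  [on edge]
    (3,5)@(7, 11): e=[-6,14,0] → .  [on edge]
    (4,6)@(9, 13): e=[-10,18,0] → .  [on edge]
    (3,8)@(7, 17): e=[0,-16,24] → .  [on edge]
  covered (0 px):
    . . . . .
    . . . . .
    . . . . .
    . . . . .
    . . . . .
    . . . . .
    . . . . .
    . . . . .
    . . . . .
    . . . . .
    . . . . .
T1:
  2·area = 28
  edge (0, 6)→(2, 6): d=(2,0) top-left  bias=+0
  edge (2, 6)→(0, 20): d=(-2,14) right/bottom  bias=-1
  edge (0, 20)→(0, 6): d=(0,-14) top-left  bias=+0
    (0,3)@(1, 7): e=[2,12,14] → X
    (1,3)@(3, 7): e=[2,-16,42] → .
    (0,4)@(1, 9): e=[6,8,14] → X
    (1,4)@(3, 9): e=[6,-20,42] → .
    (0,5)@(1, 11): e=[10,4,14] → X
    (1,5)@(3, 11): e=[10,-24,42] → .
    (0,6)@(1, 13): e=[14,0,14] → .  [on edge]
  covered (3 px):
    . . . . .
    . . . . .
    . . . . .
    X . . . .
    X . . . .
    X . . . .
    . . . . .
    . . . . .
    . . . . .
    . . . . .
    . . . . .
T2:
  2·area = 8
  edge (6, 22)→(2, 18): d=(-4,-4) top-left  bias=+0
  edge (2, 18)→(6, 20): d=(4,2) right/bottom  bias=-1
  edge (6, 20)→(6, 22): d=(0,2) right/bottom  bias=-1
    (0,8)@(1, 17): e=[0,-2,10] → .  [on edge]
    (1,9)@(3, 19): e=[0,2,6] → X  [on edge]
    (2,9)@(5, 19): e=[8,-2,2] → .
    (1,10)@(3, 21): e=[-8,10,6] → .
    (2,10)@(5, 21): e=[0,6,2] → X  [on edge]
    (3,10)@(7, 21): e=[8,2,-2] → .
  covered (2 px):
    . . . . .
    . . . . .
    . . . . .
    . . . . .
    . . . . .
    . . . . .
    . . . . .
    . . . . .
    . . . . .
    . X . . .
    . . X . .

Final: 5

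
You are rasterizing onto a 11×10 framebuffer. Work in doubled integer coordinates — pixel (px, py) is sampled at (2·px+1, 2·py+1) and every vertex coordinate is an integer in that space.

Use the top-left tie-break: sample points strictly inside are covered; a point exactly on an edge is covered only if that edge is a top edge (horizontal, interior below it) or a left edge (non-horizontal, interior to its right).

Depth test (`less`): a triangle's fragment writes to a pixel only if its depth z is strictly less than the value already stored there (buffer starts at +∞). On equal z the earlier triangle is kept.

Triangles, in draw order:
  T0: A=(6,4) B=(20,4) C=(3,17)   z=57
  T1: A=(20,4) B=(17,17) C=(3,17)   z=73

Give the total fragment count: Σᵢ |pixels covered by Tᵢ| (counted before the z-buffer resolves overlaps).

T0:
  2·area = 182
  edge (6, 4)→(20, 4): d=(14,0) top-left  bias=+0
  edge (20, 4)→(3, 17): d=(-17,13) right/bottom  bias=-1
  edge (3, 17)→(6, 4): d=(3,-13) top-left  bias=+0
    (3,2)@(7, 5): e=[14,152,16] → █
    (4,2)@(9, 5): e=[14,126,42] → █
    (5,2)@(11, 5): e=[14,100,68] → █
    (6,2)@(13, 5): e=[14,74,94] → █
    (7,2)@(15, 5): e=[14,48,120] → █
    (8,2)@(17, 5): e=[14,22,146] → █
    (9,2)@(19, 5): e=[14,-4,172] → ·
    (3,3)@(7, 7): e=[42,118,22] → █
    (8,3)@(17, 7): e=[42,-12,152] → ·
    (2,4)@(5, 9): e=[70,110,2] → █
    (7,4)@(15, 9): e=[70,-20,132] → ·
    (2,5)@(5, 11): e=[98,76,8] → █
    (1,8)@(3, 17): e=[182,0,0] → ·  [on edge]
  covered (22 px):
    · · · · · · · · · · ·
    · · · · · · · · · · ·
    · · · █ █ █ █ █ █ · ·
    · · · █ █ █ █ █ · · ·
    · · █ █ █ █ █ · · · ·
    · · █ █ █ · · · · · ·
    · · █ █ · · · · · · ·
    · · █ · · · · · · · ·
    · · · · · · · · · · ·
    · · · · · · · · · · ·
T1:
  2·area = 182
  edge (20, 4)→(17, 17): d=(-3,13) right/bottom  bias=-1
  edge (17, 17)→(3, 17): d=(-14,0) right/bottom  bias=-1
  edge (3, 17)→(20, 4): d=(17,-13) top-left  bias=+0
    (9,2)@(19, 5): e=[10,168,4] → █
    (10,2)@(21, 5): e=[-16,168,30] → ·
    (8,3)@(17, 7): e=[30,140,12] → █
    (10,3)@(21, 7): e=[-22,140,64] → ·
    (7,4)@(15, 9): e=[50,112,20] → █
    (9,4)@(19, 9): e=[-2,112,72] → ·
    (5,5)@(11, 11): e=[96,84,2] → █
    (6,5)@(13, 11): e=[70,84,28] → █
    (9,5)@(19, 11): e=[-8,84,106] → ·
    (4,6)@(9, 13): e=[116,56,10] → █
    (9,6)@(19, 13): e=[-14,56,140] → ·
    (3,7)@(7, 15): e=[136,28,18] → █
    (0,8)@(1, 17): e=[208,0,-26] → ·  [on edge]
    (1,8)@(3, 17): e=[182,0,0] → ·  [on edge]
    (2,8)@(5, 17): e=[156,0,26] → ·  [on edge]
    (3,8)@(7, 17): e=[130,0,52] → ·  [on edge]
    (4,8)@(9, 17): e=[104,0,78] → ·  [on edge]
    (5,8)@(11, 17): e=[78,0,104] → ·  [on edge]
    (6,8)@(13, 17): e=[52,0,130] → ·  [on edge]
    (7,8)@(15, 17): e=[26,0,156] → ·  [on edge]
    (8,8)@(17, 17): e=[0,0,182] → ·  [on edge]
    (9,8)@(19, 17): e=[-26,0,208] → ·  [on edge]
    (10,8)@(21, 17): e=[-52,0,234] → ·  [on edge]
  covered (20 px):
    · · · · · · · · · · ·
    · · · · · · · · · · ·
    · · · · · · · · · █ ·
    · · · · · · · · █ █ ·
    · · · · · · · █ █ · ·
    · · · · · █ █ █ █ · ·
    · · · · █ █ █ █ █ · ·
    · · · █ █ █ █ █ █ · ·
    · · · · · · · · · · ·
    · · · · · · · · · · ·

Final: 42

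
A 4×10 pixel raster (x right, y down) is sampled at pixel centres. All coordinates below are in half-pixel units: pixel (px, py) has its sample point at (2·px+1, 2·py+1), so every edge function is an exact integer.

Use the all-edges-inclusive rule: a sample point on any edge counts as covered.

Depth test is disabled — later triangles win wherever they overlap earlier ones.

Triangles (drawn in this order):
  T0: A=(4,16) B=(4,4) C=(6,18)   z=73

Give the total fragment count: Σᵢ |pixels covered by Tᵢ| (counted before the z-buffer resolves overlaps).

T0:
  2·area = 24
  edge (4, 16)→(4, 4): d=(0,-12) inclusive
  edge (4, 4)→(6, 18): d=(2,14) inclusive
  edge (6, 18)→(4, 16): d=(-2,-2) inclusive
    (2,5)@(5, 11): e=[12,0,12] → █  [on edge]
    (3,5)@(7, 11): e=[36,-28,16] → ·
    (0,6)@(1, 13): e=[-36,60,0] → ·  [on edge]
    (2,6)@(5, 13): e=[12,4,8] → █
    (3,6)@(7, 13): e=[36,-24,12] → ·
    (1,7)@(3, 15): e=[-12,36,0] → ·  [on edge]
    (2,7)@(5, 15): e=[12,8,4] → █
    (3,7)@(7, 15): e=[36,-20,8] → ·
    (2,8)@(5, 17): e=[12,12,0] → █  [on edge]
    (3,8)@(7, 17): e=[36,-16,4] → ·
    (2,9)@(5, 19): e=[12,16,-4] → ·
    (3,9)@(7, 19): e=[36,-12,0] → ·  [on edge]
  covered (4 px):
    · · · ·
    · · · ·
    · · · ·
    · · · ·
    · · · ·
    · · █ ·
    · · █ ·
    · · █ ·
    · · █ ·
    · · · ·

Result: 4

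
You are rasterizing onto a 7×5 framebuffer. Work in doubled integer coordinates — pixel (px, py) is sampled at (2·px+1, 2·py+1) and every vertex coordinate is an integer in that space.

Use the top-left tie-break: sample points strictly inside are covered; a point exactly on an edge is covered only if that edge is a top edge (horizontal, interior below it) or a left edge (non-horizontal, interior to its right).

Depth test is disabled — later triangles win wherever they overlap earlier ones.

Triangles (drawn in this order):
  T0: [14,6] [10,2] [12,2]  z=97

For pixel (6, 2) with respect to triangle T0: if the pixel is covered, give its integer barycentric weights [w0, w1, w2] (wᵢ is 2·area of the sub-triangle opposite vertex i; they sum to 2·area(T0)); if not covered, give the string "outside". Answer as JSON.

T0:
  2·area = 8
  edge (14, 6)→(10, 2): d=(-4,-4) top-left  bias=+0
  edge (10, 2)→(12, 2): d=(2,0) top-left  bias=+0
  edge (12, 2)→(14, 6): d=(2,4) right/bottom  bias=-1
    (4,0)@(9, 1): e=[0,-2,10] → ·  [on edge]
    (5,1)@(11, 3): e=[0,2,6] → █  [on edge]
    (6,1)@(13, 3): e=[8,2,-2] → ·
    (5,2)@(11, 5): e=[-8,6,10] → ·
    (6,2)@(13, 5): e=[0,6,2] → █  [on edge]
    (6,3)@(13, 7): e=[-8,10,6] → ·
  covered (2 px):
    · · · · · · ·
    · · · · · █ ·
    · · · · · · █
    · · · · · · ·
    · · · · · · ·

Answer: [6,2,0]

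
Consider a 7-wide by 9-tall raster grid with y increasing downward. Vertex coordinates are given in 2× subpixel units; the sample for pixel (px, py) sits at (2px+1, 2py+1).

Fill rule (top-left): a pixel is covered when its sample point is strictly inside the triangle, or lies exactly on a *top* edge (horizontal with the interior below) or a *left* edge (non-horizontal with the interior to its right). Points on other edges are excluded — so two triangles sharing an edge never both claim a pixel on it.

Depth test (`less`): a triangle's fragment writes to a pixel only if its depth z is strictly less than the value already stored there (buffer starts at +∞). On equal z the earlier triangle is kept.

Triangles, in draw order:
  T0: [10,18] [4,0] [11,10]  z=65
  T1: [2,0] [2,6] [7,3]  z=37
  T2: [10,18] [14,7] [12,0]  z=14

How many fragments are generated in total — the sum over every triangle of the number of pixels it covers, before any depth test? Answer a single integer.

T0:
  2·area = 66
  edge (10, 18)→(4, 0): d=(-6,-18) top-left  bias=+0
  edge (4, 0)→(11, 10): d=(7,10) right/bottom  bias=-1
  edge (11, 10)→(10, 18): d=(-1,8) right/bottom  bias=-1
    (2,1)@(5, 3): e=[0,11,55] → X  [on edge]
    (3,1)@(7, 3): e=[36,-9,39] → .
    (2,2)@(5, 5): e=[-12,25,53] → .
    (3,2)@(7, 5): e=[24,5,37] → X
    (4,2)@(9, 5): e=[60,-15,21] → .
    (3,3)@(7, 7): e=[12,19,35] → X
    (4,3)@(9, 7): e=[48,-1,19] → .
    (3,4)@(7, 9): e=[0,33,33] → X  [on edge]
    (4,4)@(9, 9): e=[36,13,17] → X
    (5,4)@(11, 9): e=[72,-7,1] → .
    (3,5)@(7, 11): e=[-12,47,31] → .
    (4,5)@(9, 11): e=[24,27,15] → X
    (4,7)@(9, 15): e=[0,55,11] → X  [on edge]
  covered (8 px):
    . . . . . . .
    . . X . . . .
    . . . X . . .
    . . . X . . .
    . . . X X . .
    . . . . X . .
    . . . . X . .
    . . . . X . .
    . . . . . . .
T1:
  2·area = 30  (B↔C swapped to make it positive)
  edge (2, 0)→(7, 3): d=(5,3) right/bottom  bias=-1
  edge (7, 3)→(2, 6): d=(-5,3) right/bottom  bias=-1
  edge (2, 6)→(2, 0): d=(0,-6) top-left  bias=+0
    (1,0)@(3, 1): e=[2,22,6] → X
    (2,0)@(5, 1): e=[-4,16,18] → .
    (1,1)@(3, 3): e=[12,12,6] → X
    (2,1)@(5, 3): e=[6,6,18] → X
    (3,1)@(7, 3): e=[0,0,30] → .  [on edge]
    (1,2)@(3, 5): e=[22,2,6] → X
    (2,2)@(5, 5): e=[16,-4,18] → .
    (1,3)@(3, 7): e=[32,-8,6] → .
  covered (4 px):
    . X . . . . .
    . X X . . . .
    . X . . . . .
    . . . . . . .
    . . . . . . .
    . . . . . . .
    . . . . . . .
    . . . . . . .
    . . . . . . .
T2:
  2·area = 50  (B↔C swapped to make it positive)
  edge (10, 18)→(12, 0): d=(2,-18) top-left  bias=+0
  edge (12, 0)→(14, 7): d=(2,7) right/bottom  bias=-1
  edge (14, 7)→(10, 18): d=(-4,11) right/bottom  bias=-1
    (6,2)@(13, 5): e=[28,3,19] → X
    (6,3)@(13, 7): e=[32,7,11] → X
    (5,4)@(11, 9): e=[0,25,25] → X  [on edge]
    (5,5)@(11, 11): e=[4,29,17] → X
    (6,5)@(13, 11): e=[40,15,-5] → .
    (5,6)@(11, 13): e=[8,33,9] → X
    (6,6)@(13, 13): e=[44,19,-13] → .
    (5,7)@(11, 15): e=[12,37,1] → X
    (6,7)@(13, 15): e=[48,23,-21] → .
    (5,8)@(11, 17): e=[16,41,-7] → .
  covered (7 px):
    . . . . . . .
    . . . . . . .
    . . . . . . X
    . . . . . . X
    . . . . . X X
    . . . . . X .
    . . . . . X .
    . . . . . X .
    . . . . . . .

Result: 19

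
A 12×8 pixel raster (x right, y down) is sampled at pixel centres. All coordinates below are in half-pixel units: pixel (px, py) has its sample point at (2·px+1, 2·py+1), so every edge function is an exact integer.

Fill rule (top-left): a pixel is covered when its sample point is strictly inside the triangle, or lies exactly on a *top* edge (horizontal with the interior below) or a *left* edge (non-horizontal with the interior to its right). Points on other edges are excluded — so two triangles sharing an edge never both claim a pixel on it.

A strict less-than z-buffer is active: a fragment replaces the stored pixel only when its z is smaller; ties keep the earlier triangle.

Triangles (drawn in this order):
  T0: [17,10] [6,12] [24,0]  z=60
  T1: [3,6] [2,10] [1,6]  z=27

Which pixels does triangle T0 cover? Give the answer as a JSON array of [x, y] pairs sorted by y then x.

T0:
  2·area = 96
  edge (17, 10)→(6, 12): d=(-11,2) right/bottom  bias=-1
  edge (6, 12)→(24, 0): d=(18,-12) top-left  bias=+0
  edge (24, 0)→(17, 10): d=(-7,10) right/bottom  bias=-1
    (11,0)@(23, 1): e=[87,6,3] → #
    (10,1)@(21, 3): e=[69,18,9] → #
    (11,1)@(23, 3): e=[65,42,-11] → ·
    (8,2)@(17, 5): e=[55,6,35] → #
    (9,2)@(19, 5): e=[51,30,15] → #
    (10,2)@(21, 5): e=[47,54,-5] → ·
    (7,3)@(15, 7): e=[37,18,41] → #
    (10,3)@(21, 7): e=[25,90,-19] → ·
    (5,4)@(11, 9): e=[23,6,67] → #
    (6,4)@(13, 9): e=[19,30,47] → #
    (9,4)@(19, 9): e=[7,102,-13] → ·
    (4,5)@(9, 11): e=[5,18,73] → #
  covered (13 px):
    · · · · · · · · · · · #
    · · · · · · · · · · # ·
    · · · · · · · · # # · ·
    · · · · · · · # # # · ·
    · · · · · # # # # · · ·
    · · · · # # · · · · · ·
    · · · · · · · · · · · ·
    · · · · · · · · · · · ·
T1:
  2·area = 8
  edge (3, 6)→(2, 10): d=(-1,4) right/bottom  bias=-1
  edge (2, 10)→(1, 6): d=(-1,-4) top-left  bias=+0
  edge (1, 6)→(3, 6): d=(2,0) top-left  bias=+0
  covered (0 px):
    · · · · · · · · · · · ·
    · · · · · · · · · · · ·
    · · · · · · · · · · · ·
    · · · · · · · · · · · ·
    · · · · · · · · · · · ·
    · · · · · · · · · · · ·
    · · · · · · · · · · · ·
    · · · · · · · · · · · ·

Final: [[11,0],[10,1],[8,2],[9,2],[7,3],[8,3],[9,3],[5,4],[6,4],[7,4],[8,4],[4,5],[5,5]]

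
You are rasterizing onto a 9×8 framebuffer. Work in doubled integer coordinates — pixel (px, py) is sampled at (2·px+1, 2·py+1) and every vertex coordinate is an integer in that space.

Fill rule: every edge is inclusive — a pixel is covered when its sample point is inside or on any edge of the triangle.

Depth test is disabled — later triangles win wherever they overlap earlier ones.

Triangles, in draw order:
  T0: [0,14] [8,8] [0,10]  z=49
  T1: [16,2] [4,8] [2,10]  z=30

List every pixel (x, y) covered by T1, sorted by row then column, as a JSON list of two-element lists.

T0:
  2·area = 32  (B↔C swapped to make it positive)
  edge (0, 14)→(0, 10): d=(0,-4) inclusive
  edge (0, 10)→(8, 8): d=(8,-2) inclusive
  edge (8, 8)→(0, 14): d=(-8,6) inclusive
    (2,4)@(5, 9): e=[20,2,10] → #
    (3,4)@(7, 9): e=[28,6,-2] → ·
    (0,5)@(1, 11): e=[4,10,18] → #
    (1,5)@(3, 11): e=[12,14,6] → #
    (2,5)@(5, 11): e=[20,18,-6] → ·
    (0,6)@(1, 13): e=[4,26,2] → #
    (1,6)@(3, 13): e=[12,30,-10] → ·
    (0,7)@(1, 15): e=[4,42,-14] → ·
  covered (4 px):
    · · · · · · · · ·
    · · · · · · · · ·
    · · · · · · · · ·
    · · · · · · · · ·
    · · # · · · · · ·
    # # · · · · · · ·
    # · · · · · · · ·
    · · · · · · · · ·
T1:
  2·area = 12  (B↔C swapped to make it positive)
  edge (16, 2)→(2, 10): d=(-14,8) inclusive
  edge (2, 10)→(4, 8): d=(2,-2) inclusive
  edge (4, 8)→(16, 2): d=(12,-6) inclusive
    (5,0)@(11, 1): e=[54,0,-42] → ·  [on edge]
    (4,1)@(9, 3): e=[42,0,-30] → ·  [on edge]
    (3,2)@(7, 5): e=[30,0,-18] → ·  [on edge]
    (2,3)@(5, 7): e=[18,0,-6] → ·  [on edge]
    (3,3)@(7, 7): e=[2,4,6] → #
    (4,3)@(9, 7): e=[-14,8,18] → ·
    (1,4)@(3, 9): e=[6,0,6] → #  [on edge]
    (2,4)@(5, 9): e=[-10,4,18] → ·
    (3,4)@(7, 9): e=[-26,8,30] → ·
    (0,5)@(1, 11): e=[-6,0,18] → ·  [on edge]
    (1,5)@(3, 11): e=[-22,4,30] → ·
  covered (2 px):
    · · · · · · · · ·
    · · · · · · · · ·
    · · · · · · · · ·
    · · · # · · · · ·
    · # · · · · · · ·
    · · · · · · · · ·
    · · · · · · · · ·
    · · · · · · · · ·

Result: [[3,3],[1,4]]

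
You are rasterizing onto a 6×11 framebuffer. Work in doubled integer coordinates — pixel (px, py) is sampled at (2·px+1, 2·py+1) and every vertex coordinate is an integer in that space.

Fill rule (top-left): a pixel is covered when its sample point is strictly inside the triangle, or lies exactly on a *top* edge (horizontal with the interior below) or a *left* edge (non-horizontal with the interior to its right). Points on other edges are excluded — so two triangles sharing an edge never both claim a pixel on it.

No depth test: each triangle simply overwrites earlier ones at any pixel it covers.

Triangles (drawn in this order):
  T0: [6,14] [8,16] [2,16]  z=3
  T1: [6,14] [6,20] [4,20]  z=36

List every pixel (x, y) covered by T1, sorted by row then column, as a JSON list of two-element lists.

T0:
  2·area = 12
  edge (6, 14)→(8, 16): d=(2,2) right/bottom  bias=-1
  edge (8, 16)→(2, 16): d=(-6,0) right/bottom  bias=-1
  edge (2, 16)→(6, 14): d=(4,-2) top-left  bias=+0
    (0,4)@(1, 9): e=[0,42,-30] → .  [on edge]
    (1,5)@(3, 11): e=[0,30,-18] → .  [on edge]
    (2,6)@(5, 13): e=[0,18,-6] → .  [on edge]
    (2,7)@(5, 15): e=[4,6,2] → X
    (3,7)@(7, 15): e=[0,6,6] → .  [on edge]
    (2,8)@(5, 17): e=[8,-6,10] → .
    (4,8)@(9, 17): e=[0,-6,18] → .  [on edge]
    (5,9)@(11, 19): e=[0,-18,30] → .  [on edge]
  covered (1 px):
    . . . . . .
    . . . . . .
    . . . . . .
    . . . . . .
    . . . . . .
    . . . . . .
    . . . . . .
    . . X . . .
    . . . . . .
    . . . . . .
    . . . . . .
T1:
  2·area = 12
  edge (6, 14)→(6, 20): d=(0,6) right/bottom  bias=-1
  edge (6, 20)→(4, 20): d=(-2,0) right/bottom  bias=-1
  edge (4, 20)→(6, 14): d=(2,-6) top-left  bias=+0
    (4,2)@(9, 5): e=[-18,30,0] → .  [on edge]
    (3,5)@(7, 11): e=[-6,18,0] → .  [on edge]
    (2,8)@(5, 17): e=[6,6,0] → X  [on edge]
    (3,8)@(7, 17): e=[-6,6,12] → .
    (2,9)@(5, 19): e=[6,2,4] → X
    (3,9)@(7, 19): e=[-6,2,16] → .
    (2,10)@(5, 21): e=[6,-2,8] → .
  covered (2 px):
    . . . . . .
    . . . . . .
    . . . . . .
    . . . . . .
    . . . . . .
    . . . . . .
    . . . . . .
    . . . . . .
    . . X . . .
    . . X . . .
    . . . . . .

Answer: [[2,8],[2,9]]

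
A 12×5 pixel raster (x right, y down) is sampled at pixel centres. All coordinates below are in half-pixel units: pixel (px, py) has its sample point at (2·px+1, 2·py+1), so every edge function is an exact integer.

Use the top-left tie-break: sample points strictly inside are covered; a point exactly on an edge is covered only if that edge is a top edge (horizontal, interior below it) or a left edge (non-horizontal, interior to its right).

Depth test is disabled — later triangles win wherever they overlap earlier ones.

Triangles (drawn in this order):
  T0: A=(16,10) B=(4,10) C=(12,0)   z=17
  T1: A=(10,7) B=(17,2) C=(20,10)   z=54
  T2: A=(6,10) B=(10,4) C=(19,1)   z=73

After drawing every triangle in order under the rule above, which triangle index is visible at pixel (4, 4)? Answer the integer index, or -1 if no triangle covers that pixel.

T0:
  2·area = 120
  edge (16, 10)→(4, 10): d=(-12,0) right/bottom  bias=-1
  edge (4, 10)→(12, 0): d=(8,-10) top-left  bias=+0
  edge (12, 0)→(16, 10): d=(4,10) right/bottom  bias=-1
    (5,1)@(11, 3): e=[84,14,22] → █
    (6,1)@(13, 3): e=[84,34,2] → █
    (7,1)@(15, 3): e=[84,54,-18] → ·
    (4,2)@(9, 5): e=[60,10,50] → █
    (7,2)@(15, 5): e=[60,70,-10] → ·
    (3,3)@(7, 7): e=[36,6,78] → █
    (7,3)@(15, 7): e=[36,86,-2] → ·
    (2,4)@(5, 9): e=[12,2,106] → █
    (7,4)@(15, 9): e=[12,102,6] → █
    (8,4)@(17, 9): e=[12,122,-14] → ·
  covered (15 px):
    · · · · · · · · · · · ·
    · · · · · █ █ · · · · ·
    · · · · █ █ █ · · · · ·
    · · · █ █ █ █ · · · · ·
    · · █ █ █ █ █ █ · · · ·
T1:
  2·area = 71
  edge (10, 7)→(17, 2): d=(7,-5) top-left  bias=+0
  edge (17, 2)→(20, 10): d=(3,8) right/bottom  bias=-1
  edge (20, 10)→(10, 7): d=(-10,-3) top-left  bias=+0
    (8,1)@(17, 3): e=[7,3,61] → █
    (9,1)@(19, 3): e=[17,-13,67] → ·
    (6,2)@(13, 5): e=[1,41,29] → █
    (7,2)@(15, 5): e=[11,25,35] → █
    (9,2)@(19, 5): e=[31,-7,47] → ·
    (5,3)@(11, 7): e=[5,63,3] → █
    (9,3)@(19, 7): e=[45,-1,27] → ·
    (5,4)@(11, 9): e=[19,69,-17] → ·
    (6,4)@(13, 9): e=[29,53,-11] → ·
    (7,4)@(15, 9): e=[39,37,-5] → ·
    (8,4)@(17, 9): e=[49,21,1] → █
    (9,4)@(19, 9): e=[59,5,7] → █
  covered (10 px):
    · · · · · · · · · · · ·
    · · · · · · · · █ · · ·
    · · · · · · █ █ █ · · ·
    · · · · · █ █ █ █ · · ·
    · · · · · · · · █ █ · ·
T2:
  2·area = 42
  edge (6, 10)→(10, 4): d=(4,-6) top-left  bias=+0
  edge (10, 4)→(19, 1): d=(9,-3) top-left  bias=+0
  edge (19, 1)→(6, 10): d=(-13,9) right/bottom  bias=-1
    (9,0)@(19, 1): e=[42,0,0] → ·  [on edge]
    (6,1)@(13, 3): e=[14,0,28] → █  [on edge]
    (7,1)@(15, 3): e=[26,6,10] → █
    (8,1)@(17, 3): e=[38,12,-8] → ·
    (3,2)@(7, 5): e=[-14,0,56] → ·  [on edge]
    (5,2)@(11, 5): e=[10,12,20] → █
    (7,2)@(15, 5): e=[34,24,-16] → ·
    (0,3)@(1, 7): e=[-42,0,84] → ·  [on edge]
    (4,3)@(9, 7): e=[6,24,12] → █
    (5,3)@(11, 7): e=[18,30,-6] → ·
    (6,3)@(13, 7): e=[30,36,-24] → ·
    (3,4)@(7, 9): e=[2,36,4] → █
  covered (6 px):
    · · · · · · · · · · · ·
    · · · · · · █ █ · · · ·
    · · · · · █ █ · · · · ·
    · · · · █ · · · · · · ·
    · · · █ · · · · · · · ·

Z-buffer (winner per pixel, '.' = empty):
  . . . . . . . . . . . .
  . . . . . 0 2 2 1 . . .
  . . . . 0 2 2 1 1 . . .
  . . . 0 2 1 1 1 1 . . .
  . . 0 2 0 0 0 0 1 1 . .

Result: 0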